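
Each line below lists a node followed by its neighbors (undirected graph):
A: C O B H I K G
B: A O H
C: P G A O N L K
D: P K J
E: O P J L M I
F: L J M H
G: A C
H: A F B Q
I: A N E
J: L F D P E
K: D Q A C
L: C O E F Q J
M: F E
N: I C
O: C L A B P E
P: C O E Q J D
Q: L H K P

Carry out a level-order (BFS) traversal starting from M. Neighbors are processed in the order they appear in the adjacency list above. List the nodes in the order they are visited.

M, F, E, L, J, H, O, P, I, C, Q, D, A, B, N, G, K

Visit M; enqueue F, E → queue [F, E]
Visit F; enqueue L, J, H → queue [E, L, J, H]
Visit E; enqueue O, P, I → queue [L, J, H, O, P, I]
Visit L; enqueue C, Q → queue [J, H, O, P, I, C, Q]
Visit J; enqueue D → queue [H, O, P, I, C, Q, D]
Visit H; enqueue A, B → queue [O, P, I, C, Q, D, A, B]
Visit O → queue [P, I, C, Q, D, A, B]
Visit P → queue [I, C, Q, D, A, B]
Visit I; enqueue N → queue [C, Q, D, A, B, N]
Visit C; enqueue G, K → queue [Q, D, A, B, N, G, K]
Visit Q → queue [D, A, B, N, G, K]
Visit D → queue [A, B, N, G, K]
Visit A → queue [B, N, G, K]
Visit B → queue [N, G, K]
Visit N → queue [G, K]
Visit G → queue [K]
Visit K → queue []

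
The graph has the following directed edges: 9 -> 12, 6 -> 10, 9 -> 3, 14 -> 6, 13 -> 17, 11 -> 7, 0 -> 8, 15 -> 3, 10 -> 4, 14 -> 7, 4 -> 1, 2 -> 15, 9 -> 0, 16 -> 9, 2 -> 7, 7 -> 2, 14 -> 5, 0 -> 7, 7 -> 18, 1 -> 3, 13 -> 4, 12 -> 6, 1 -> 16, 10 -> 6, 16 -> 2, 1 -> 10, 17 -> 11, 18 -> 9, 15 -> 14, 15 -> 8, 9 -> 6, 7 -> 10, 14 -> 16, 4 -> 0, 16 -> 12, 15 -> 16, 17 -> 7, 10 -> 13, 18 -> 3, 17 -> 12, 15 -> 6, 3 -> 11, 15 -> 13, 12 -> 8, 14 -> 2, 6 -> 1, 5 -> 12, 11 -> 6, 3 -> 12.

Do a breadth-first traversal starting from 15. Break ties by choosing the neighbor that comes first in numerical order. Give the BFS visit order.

15 → 3 → 6 → 8 → 13 → 14 → 16 → 11 → 12 → 1 → 10 → 4 → 17 → 2 → 5 → 7 → 9 → 0 → 18

Visit 15; enqueue 3, 6, 8, 13, 14, 16 → queue [3, 6, 8, 13, 14, 16]
Visit 3; enqueue 11, 12 → queue [6, 8, 13, 14, 16, 11, 12]
Visit 6; enqueue 1, 10 → queue [8, 13, 14, 16, 11, 12, 1, 10]
Visit 8 → queue [13, 14, 16, 11, 12, 1, 10]
Visit 13; enqueue 4, 17 → queue [14, 16, 11, 12, 1, 10, 4, 17]
Visit 14; enqueue 2, 5, 7 → queue [16, 11, 12, 1, 10, 4, 17, 2, 5, 7]
Visit 16; enqueue 9 → queue [11, 12, 1, 10, 4, 17, 2, 5, 7, 9]
Visit 11 → queue [12, 1, 10, 4, 17, 2, 5, 7, 9]
Visit 12 → queue [1, 10, 4, 17, 2, 5, 7, 9]
Visit 1 → queue [10, 4, 17, 2, 5, 7, 9]
Visit 10 → queue [4, 17, 2, 5, 7, 9]
Visit 4; enqueue 0 → queue [17, 2, 5, 7, 9, 0]
Visit 17 → queue [2, 5, 7, 9, 0]
Visit 2 → queue [5, 7, 9, 0]
Visit 5 → queue [7, 9, 0]
Visit 7; enqueue 18 → queue [9, 0, 18]
Visit 9 → queue [0, 18]
Visit 0 → queue [18]
Visit 18 → queue []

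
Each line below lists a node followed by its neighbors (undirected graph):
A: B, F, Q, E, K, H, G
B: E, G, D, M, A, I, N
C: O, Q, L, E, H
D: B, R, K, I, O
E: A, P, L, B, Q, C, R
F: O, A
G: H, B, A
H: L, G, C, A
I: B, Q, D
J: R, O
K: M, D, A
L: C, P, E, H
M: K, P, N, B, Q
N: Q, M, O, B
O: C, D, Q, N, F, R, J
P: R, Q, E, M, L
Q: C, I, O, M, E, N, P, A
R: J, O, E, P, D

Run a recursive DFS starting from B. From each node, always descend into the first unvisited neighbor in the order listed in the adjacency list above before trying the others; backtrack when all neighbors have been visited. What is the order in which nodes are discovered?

Visit B
B → E
E → A
A → F
F → O
O → C
C → Q
Q → I
I → D
D → R
R → J
R → P
P → M
M → K
M → N
P → L
L → H
H → G

B -> E -> A -> F -> O -> C -> Q -> I -> D -> R -> J -> P -> M -> K -> N -> L -> H -> G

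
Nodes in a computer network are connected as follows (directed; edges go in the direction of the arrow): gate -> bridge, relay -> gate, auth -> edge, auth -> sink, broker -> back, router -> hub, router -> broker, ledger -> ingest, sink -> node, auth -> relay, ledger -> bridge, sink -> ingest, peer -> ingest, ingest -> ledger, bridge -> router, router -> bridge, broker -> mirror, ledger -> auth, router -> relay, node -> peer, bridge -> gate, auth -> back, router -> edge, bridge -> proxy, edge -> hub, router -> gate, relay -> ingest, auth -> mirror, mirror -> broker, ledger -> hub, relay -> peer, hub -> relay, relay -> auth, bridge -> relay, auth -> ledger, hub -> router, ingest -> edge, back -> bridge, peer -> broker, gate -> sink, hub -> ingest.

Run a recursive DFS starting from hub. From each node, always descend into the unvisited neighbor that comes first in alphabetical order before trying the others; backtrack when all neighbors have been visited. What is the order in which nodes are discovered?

hub, ingest, edge, ledger, auth, back, bridge, gate, sink, node, peer, broker, mirror, proxy, relay, router

Visit hub
hub → ingest
ingest → edge
ingest → ledger
ledger → auth
auth → back
back → bridge
bridge → gate
gate → sink
sink → node
node → peer
peer → broker
broker → mirror
bridge → proxy
bridge → relay
bridge → router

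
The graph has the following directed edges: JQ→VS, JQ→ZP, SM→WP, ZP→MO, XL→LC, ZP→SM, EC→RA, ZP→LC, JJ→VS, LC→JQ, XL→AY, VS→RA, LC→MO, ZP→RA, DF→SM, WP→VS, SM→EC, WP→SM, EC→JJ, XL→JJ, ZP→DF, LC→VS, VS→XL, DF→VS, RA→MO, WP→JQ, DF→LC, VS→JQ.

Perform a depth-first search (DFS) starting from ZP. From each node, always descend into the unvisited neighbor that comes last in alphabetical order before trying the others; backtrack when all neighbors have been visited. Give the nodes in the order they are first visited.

ZP, SM, WP, VS, XL, LC, MO, JQ, JJ, AY, RA, EC, DF

Visit ZP
ZP → SM
SM → WP
WP → VS
VS → XL
XL → LC
LC → MO
LC → JQ
XL → JJ
XL → AY
VS → RA
SM → EC
ZP → DF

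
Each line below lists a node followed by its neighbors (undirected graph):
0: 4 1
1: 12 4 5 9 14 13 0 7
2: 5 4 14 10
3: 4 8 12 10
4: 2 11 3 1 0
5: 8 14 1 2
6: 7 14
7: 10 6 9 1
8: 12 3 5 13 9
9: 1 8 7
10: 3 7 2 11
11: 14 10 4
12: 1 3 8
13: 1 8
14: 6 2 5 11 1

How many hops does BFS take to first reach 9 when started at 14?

Level 0: 14
Level 1: 1, 2, 5, 6, 11
Level 2: 0, 4, 7, 8, 9, 10, 12, 13
Level 3: 3
9 first appears at level 2.

2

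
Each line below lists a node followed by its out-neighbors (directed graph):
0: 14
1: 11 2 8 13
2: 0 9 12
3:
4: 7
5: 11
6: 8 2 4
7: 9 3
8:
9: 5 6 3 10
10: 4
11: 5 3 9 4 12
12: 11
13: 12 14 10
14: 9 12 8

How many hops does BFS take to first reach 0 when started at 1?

Level 0: 1
Level 1: 2, 8, 11, 13
Level 2: 0, 3, 4, 5, 9, 10, 12, 14
Level 3: 6, 7
0 first appears at level 2.

2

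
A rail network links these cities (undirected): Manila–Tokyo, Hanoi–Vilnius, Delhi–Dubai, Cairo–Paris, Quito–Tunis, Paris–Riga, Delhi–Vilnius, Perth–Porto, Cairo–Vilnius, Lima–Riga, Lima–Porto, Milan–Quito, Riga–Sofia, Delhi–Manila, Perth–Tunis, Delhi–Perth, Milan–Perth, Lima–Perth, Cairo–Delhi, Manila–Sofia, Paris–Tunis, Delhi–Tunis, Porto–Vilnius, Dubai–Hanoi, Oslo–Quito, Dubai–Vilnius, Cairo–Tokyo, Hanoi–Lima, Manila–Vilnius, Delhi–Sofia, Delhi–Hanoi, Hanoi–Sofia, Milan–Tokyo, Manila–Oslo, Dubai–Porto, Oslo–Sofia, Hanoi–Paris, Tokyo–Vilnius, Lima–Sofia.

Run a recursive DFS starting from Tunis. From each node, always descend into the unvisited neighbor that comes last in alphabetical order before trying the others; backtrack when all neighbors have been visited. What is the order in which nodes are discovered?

Visit Tunis
Tunis → Quito
Quito → Oslo
Oslo → Sofia
Sofia → Riga
Riga → Paris
Paris → Hanoi
Hanoi → Vilnius
Vilnius → Tokyo
Tokyo → Milan
Milan → Perth
Perth → Porto
Porto → Lima
Porto → Dubai
Dubai → Delhi
Delhi → Manila
Delhi → Cairo

Tunis → Quito → Oslo → Sofia → Riga → Paris → Hanoi → Vilnius → Tokyo → Milan → Perth → Porto → Lima → Dubai → Delhi → Manila → Cairo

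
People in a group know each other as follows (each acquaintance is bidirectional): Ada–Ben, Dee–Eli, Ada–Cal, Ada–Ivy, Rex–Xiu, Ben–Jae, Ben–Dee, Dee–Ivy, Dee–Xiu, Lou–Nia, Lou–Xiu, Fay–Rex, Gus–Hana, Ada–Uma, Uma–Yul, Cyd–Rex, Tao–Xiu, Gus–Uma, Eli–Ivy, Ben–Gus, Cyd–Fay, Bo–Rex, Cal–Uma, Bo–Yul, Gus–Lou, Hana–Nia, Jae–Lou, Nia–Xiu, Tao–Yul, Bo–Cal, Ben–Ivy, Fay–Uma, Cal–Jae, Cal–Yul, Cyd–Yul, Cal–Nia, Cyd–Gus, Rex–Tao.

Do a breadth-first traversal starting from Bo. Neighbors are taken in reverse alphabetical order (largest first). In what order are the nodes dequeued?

Visit Bo; enqueue Yul, Rex, Cal → queue [Yul, Rex, Cal]
Visit Yul; enqueue Uma, Tao, Cyd → queue [Rex, Cal, Uma, Tao, Cyd]
Visit Rex; enqueue Xiu, Fay → queue [Cal, Uma, Tao, Cyd, Xiu, Fay]
Visit Cal; enqueue Nia, Jae, Ada → queue [Uma, Tao, Cyd, Xiu, Fay, Nia, Jae, Ada]
Visit Uma; enqueue Gus → queue [Tao, Cyd, Xiu, Fay, Nia, Jae, Ada, Gus]
Visit Tao → queue [Cyd, Xiu, Fay, Nia, Jae, Ada, Gus]
Visit Cyd → queue [Xiu, Fay, Nia, Jae, Ada, Gus]
Visit Xiu; enqueue Lou, Dee → queue [Fay, Nia, Jae, Ada, Gus, Lou, Dee]
Visit Fay → queue [Nia, Jae, Ada, Gus, Lou, Dee]
Visit Nia; enqueue Hana → queue [Jae, Ada, Gus, Lou, Dee, Hana]
Visit Jae; enqueue Ben → queue [Ada, Gus, Lou, Dee, Hana, Ben]
Visit Ada; enqueue Ivy → queue [Gus, Lou, Dee, Hana, Ben, Ivy]
Visit Gus → queue [Lou, Dee, Hana, Ben, Ivy]
Visit Lou → queue [Dee, Hana, Ben, Ivy]
Visit Dee; enqueue Eli → queue [Hana, Ben, Ivy, Eli]
Visit Hana → queue [Ben, Ivy, Eli]
Visit Ben → queue [Ivy, Eli]
Visit Ivy → queue [Eli]
Visit Eli → queue []

Bo Yul Rex Cal Uma Tao Cyd Xiu Fay Nia Jae Ada Gus Lou Dee Hana Ben Ivy Eli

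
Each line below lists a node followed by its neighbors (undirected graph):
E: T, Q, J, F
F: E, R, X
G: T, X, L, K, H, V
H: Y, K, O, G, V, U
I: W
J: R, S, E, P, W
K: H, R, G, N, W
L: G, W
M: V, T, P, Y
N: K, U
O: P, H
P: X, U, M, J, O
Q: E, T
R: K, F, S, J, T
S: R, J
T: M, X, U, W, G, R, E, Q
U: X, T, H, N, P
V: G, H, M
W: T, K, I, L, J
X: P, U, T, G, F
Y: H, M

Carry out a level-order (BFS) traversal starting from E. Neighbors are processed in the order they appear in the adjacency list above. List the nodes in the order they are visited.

E T Q J F M X U W G R S P V Y H N K I L O

Visit E; enqueue T, Q, J, F → queue [T, Q, J, F]
Visit T; enqueue M, X, U, W, G, R → queue [Q, J, F, M, X, U, W, G, R]
Visit Q → queue [J, F, M, X, U, W, G, R]
Visit J; enqueue S, P → queue [F, M, X, U, W, G, R, S, P]
Visit F → queue [M, X, U, W, G, R, S, P]
Visit M; enqueue V, Y → queue [X, U, W, G, R, S, P, V, Y]
Visit X → queue [U, W, G, R, S, P, V, Y]
Visit U; enqueue H, N → queue [W, G, R, S, P, V, Y, H, N]
Visit W; enqueue K, I, L → queue [G, R, S, P, V, Y, H, N, K, I, L]
Visit G → queue [R, S, P, V, Y, H, N, K, I, L]
Visit R → queue [S, P, V, Y, H, N, K, I, L]
Visit S → queue [P, V, Y, H, N, K, I, L]
Visit P; enqueue O → queue [V, Y, H, N, K, I, L, O]
Visit V → queue [Y, H, N, K, I, L, O]
Visit Y → queue [H, N, K, I, L, O]
Visit H → queue [N, K, I, L, O]
Visit N → queue [K, I, L, O]
Visit K → queue [I, L, O]
Visit I → queue [L, O]
Visit L → queue [O]
Visit O → queue []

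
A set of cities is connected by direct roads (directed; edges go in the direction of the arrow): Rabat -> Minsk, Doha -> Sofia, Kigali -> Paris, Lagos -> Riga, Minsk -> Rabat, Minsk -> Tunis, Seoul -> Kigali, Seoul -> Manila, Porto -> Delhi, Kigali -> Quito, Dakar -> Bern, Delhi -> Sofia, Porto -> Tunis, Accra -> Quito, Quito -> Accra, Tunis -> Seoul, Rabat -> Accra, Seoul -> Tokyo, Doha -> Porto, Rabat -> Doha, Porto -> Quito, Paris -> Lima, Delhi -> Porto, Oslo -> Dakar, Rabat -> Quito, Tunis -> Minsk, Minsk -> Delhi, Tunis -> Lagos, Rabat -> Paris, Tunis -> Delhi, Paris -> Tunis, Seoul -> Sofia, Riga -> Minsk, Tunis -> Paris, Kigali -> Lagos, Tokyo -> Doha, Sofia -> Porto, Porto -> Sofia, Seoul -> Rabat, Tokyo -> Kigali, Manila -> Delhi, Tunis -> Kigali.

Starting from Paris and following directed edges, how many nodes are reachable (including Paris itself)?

17

BFS from Paris visits: Paris, Lima, Tunis, Delhi, Kigali, Lagos, Minsk, Seoul, Porto, Sofia, Quito, Riga, Rabat, Manila, Tokyo, Accra, Doha
Reachable nodes: 17 of 20 total.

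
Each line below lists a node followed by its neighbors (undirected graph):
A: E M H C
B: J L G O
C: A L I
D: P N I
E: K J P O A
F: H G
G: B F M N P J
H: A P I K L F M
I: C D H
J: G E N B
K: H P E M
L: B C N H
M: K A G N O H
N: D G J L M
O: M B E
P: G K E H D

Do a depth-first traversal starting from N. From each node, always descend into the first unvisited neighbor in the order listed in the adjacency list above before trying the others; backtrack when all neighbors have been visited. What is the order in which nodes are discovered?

Visit N
N → D
D → P
P → G
G → B
B → J
J → E
E → K
K → H
H → A
A → M
M → O
A → C
C → L
C → I
H → F

N D P G B J E K H A M O C L I F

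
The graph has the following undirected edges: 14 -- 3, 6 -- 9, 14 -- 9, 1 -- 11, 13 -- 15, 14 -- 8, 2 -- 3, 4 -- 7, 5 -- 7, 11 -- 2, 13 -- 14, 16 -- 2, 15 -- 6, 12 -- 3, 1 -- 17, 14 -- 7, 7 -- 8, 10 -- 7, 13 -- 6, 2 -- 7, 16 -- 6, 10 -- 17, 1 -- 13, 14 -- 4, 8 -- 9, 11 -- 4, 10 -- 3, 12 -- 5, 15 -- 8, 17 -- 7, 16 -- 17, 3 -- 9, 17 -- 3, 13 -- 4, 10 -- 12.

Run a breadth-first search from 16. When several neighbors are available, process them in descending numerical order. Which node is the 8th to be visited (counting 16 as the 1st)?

Visit 16; enqueue 17, 6, 2 → queue [17, 6, 2]
Visit 17; enqueue 10, 7, 3, 1 → queue [6, 2, 10, 7, 3, 1]
Visit 6; enqueue 15, 13, 9 → queue [2, 10, 7, 3, 1, 15, 13, 9]
Visit 2; enqueue 11 → queue [10, 7, 3, 1, 15, 13, 9, 11]
Visit 10; enqueue 12 → queue [7, 3, 1, 15, 13, 9, 11, 12]
Visit 7; enqueue 14, 8, 5, 4 → queue [3, 1, 15, 13, 9, 11, 12, 14, 8, 5, 4]
Visit 3 → queue [1, 15, 13, 9, 11, 12, 14, 8, 5, 4]
Visit 1 → queue [15, 13, 9, 11, 12, 14, 8, 5, 4]
Visit 15 → queue [13, 9, 11, 12, 14, 8, 5, 4]
Visit 13 → queue [9, 11, 12, 14, 8, 5, 4]
Visit 9 → queue [11, 12, 14, 8, 5, 4]
Visit 11 → queue [12, 14, 8, 5, 4]
Visit 12 → queue [14, 8, 5, 4]
Visit 14 → queue [8, 5, 4]
Visit 8 → queue [5, 4]
Visit 5 → queue [4]
Visit 4 → queue []

Visit order: 16, 17, 6, 2, 10, 7, 3, 1, 15, 13, 9, 11, 12, 14, 8, 5, 4

1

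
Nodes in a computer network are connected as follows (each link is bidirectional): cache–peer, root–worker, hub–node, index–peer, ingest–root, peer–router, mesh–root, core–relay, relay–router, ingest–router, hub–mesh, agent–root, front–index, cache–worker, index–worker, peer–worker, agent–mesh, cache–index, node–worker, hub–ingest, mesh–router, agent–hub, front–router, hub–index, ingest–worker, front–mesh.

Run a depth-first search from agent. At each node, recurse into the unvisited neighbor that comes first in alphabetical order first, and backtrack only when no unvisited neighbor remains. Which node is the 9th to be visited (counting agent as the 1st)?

Visit agent
agent → hub
hub → index
index → cache
cache → peer
peer → router
router → front
front → mesh
mesh → root
root → ingest
ingest → worker
worker → node
router → relay
relay → core

Visit order: agent, hub, index, cache, peer, router, front, mesh, root, ingest, worker, node, relay, core

root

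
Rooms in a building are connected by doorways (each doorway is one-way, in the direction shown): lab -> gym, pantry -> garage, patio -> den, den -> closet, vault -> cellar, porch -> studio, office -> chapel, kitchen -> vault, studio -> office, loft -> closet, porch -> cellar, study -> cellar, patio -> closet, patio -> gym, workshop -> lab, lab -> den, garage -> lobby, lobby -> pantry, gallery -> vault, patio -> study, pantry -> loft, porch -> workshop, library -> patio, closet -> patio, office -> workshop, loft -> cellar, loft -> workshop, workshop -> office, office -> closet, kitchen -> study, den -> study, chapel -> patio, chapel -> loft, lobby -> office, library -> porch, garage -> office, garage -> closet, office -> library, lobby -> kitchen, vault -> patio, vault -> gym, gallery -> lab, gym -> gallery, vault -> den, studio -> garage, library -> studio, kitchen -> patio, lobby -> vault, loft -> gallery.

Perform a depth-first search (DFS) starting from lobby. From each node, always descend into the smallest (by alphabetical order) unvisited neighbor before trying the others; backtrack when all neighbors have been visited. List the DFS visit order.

Visit lobby
lobby → kitchen
kitchen → patio
patio → closet
patio → den
den → study
study → cellar
patio → gym
gym → gallery
gallery → lab
gallery → vault
lobby → office
office → chapel
chapel → loft
loft → workshop
office → library
library → porch
porch → studio
studio → garage
lobby → pantry

lobby, kitchen, patio, closet, den, study, cellar, gym, gallery, lab, vault, office, chapel, loft, workshop, library, porch, studio, garage, pantry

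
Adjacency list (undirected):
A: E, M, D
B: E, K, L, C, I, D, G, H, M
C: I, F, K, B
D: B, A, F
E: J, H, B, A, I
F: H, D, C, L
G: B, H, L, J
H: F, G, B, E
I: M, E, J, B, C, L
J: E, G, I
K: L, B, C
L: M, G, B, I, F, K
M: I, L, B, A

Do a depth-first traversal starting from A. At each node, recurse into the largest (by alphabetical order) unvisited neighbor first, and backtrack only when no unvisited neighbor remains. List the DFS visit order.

A, M, L, K, C, I, J, G, H, F, D, B, E

Visit A
A → M
M → L
L → K
K → C
C → I
I → J
J → G
G → H
H → F
F → D
D → B
B → E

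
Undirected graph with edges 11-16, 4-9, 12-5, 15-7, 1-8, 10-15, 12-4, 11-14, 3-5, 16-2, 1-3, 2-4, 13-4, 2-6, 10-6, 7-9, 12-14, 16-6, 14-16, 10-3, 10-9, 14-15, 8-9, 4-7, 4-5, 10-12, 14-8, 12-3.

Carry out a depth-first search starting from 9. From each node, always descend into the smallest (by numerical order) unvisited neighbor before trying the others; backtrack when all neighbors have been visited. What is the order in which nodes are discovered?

9 4 2 6 10 3 1 8 14 11 16 12 5 15 7 13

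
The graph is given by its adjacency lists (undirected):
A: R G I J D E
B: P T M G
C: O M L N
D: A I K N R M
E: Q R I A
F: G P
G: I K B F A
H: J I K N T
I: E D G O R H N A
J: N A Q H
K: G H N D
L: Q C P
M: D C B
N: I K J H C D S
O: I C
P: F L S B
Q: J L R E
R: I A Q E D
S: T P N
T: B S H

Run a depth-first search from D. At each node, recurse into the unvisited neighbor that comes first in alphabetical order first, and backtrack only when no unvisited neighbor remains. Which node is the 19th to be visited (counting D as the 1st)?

T

Visit D
D → A
A → E
E → I
I → G
G → B
B → M
M → C
C → L
L → P
P → F
P → S
S → N
N → H
H → J
J → Q
Q → R
H → K
H → T
C → O

Visit order: D, A, E, I, G, B, M, C, L, P, F, S, N, H, J, Q, R, K, T, O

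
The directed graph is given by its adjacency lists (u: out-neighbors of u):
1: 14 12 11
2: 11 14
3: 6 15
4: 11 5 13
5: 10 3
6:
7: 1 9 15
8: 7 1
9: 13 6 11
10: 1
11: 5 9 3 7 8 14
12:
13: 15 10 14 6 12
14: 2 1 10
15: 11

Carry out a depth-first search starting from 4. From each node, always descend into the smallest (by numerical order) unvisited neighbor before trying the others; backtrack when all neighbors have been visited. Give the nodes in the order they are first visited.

4, 5, 3, 6, 15, 11, 7, 1, 12, 14, 2, 10, 9, 13, 8

Visit 4
4 → 5
5 → 3
3 → 6
3 → 15
15 → 11
11 → 7
7 → 1
1 → 12
1 → 14
14 → 2
14 → 10
7 → 9
9 → 13
11 → 8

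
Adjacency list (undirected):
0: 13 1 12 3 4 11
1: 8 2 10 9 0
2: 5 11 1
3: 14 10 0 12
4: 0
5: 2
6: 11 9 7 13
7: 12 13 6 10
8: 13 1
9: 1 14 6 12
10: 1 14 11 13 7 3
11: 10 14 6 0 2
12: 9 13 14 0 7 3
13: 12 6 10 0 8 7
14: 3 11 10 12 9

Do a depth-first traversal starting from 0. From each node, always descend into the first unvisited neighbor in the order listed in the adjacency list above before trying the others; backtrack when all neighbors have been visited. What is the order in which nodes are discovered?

0 13 12 9 1 8 2 5 11 10 14 3 7 6 4

Visit 0
0 → 13
13 → 12
12 → 9
9 → 1
1 → 8
1 → 2
2 → 5
2 → 11
11 → 10
10 → 14
14 → 3
10 → 7
7 → 6
0 → 4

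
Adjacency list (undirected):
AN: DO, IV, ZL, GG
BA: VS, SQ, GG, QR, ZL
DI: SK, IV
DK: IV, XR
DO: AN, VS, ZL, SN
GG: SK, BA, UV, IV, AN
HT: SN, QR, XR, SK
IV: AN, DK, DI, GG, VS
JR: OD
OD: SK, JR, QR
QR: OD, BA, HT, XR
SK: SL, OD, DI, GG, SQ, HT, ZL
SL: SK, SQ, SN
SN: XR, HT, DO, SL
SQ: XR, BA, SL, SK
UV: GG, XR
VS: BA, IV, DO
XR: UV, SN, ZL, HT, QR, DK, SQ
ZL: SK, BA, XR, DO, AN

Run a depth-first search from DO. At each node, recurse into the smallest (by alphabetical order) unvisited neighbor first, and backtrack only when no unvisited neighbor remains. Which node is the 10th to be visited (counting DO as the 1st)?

Visit DO
DO → AN
AN → GG
GG → BA
BA → QR
QR → HT
HT → SK
SK → DI
DI → IV
IV → DK
DK → XR
XR → SN
SN → SL
SL → SQ
XR → UV
XR → ZL
IV → VS
SK → OD
OD → JR

Visit order: DO, AN, GG, BA, QR, HT, SK, DI, IV, DK, XR, SN, SL, SQ, UV, ZL, VS, OD, JR

DK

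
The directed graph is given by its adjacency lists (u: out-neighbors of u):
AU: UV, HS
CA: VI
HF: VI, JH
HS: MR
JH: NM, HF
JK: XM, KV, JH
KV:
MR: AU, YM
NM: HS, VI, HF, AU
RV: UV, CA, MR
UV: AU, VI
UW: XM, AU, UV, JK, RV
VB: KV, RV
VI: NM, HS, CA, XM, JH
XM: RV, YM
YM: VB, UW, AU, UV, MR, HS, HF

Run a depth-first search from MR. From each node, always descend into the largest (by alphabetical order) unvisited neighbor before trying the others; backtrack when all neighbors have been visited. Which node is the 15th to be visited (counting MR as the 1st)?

UW

Visit MR
MR → YM
YM → VB
VB → RV
RV → UV
UV → VI
VI → XM
VI → NM
NM → HS
NM → HF
HF → JH
NM → AU
VI → CA
VB → KV
YM → UW
UW → JK

Visit order: MR, YM, VB, RV, UV, VI, XM, NM, HS, HF, JH, AU, CA, KV, UW, JK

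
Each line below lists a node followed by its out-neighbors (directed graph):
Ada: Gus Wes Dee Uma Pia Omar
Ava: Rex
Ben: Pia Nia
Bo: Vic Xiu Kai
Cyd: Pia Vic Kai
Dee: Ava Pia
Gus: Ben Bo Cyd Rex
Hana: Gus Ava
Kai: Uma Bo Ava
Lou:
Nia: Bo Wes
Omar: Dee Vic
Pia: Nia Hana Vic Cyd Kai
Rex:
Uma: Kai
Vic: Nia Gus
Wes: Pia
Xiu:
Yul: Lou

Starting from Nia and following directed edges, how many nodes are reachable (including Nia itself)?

BFS from Nia visits: Nia, Bo, Wes, Vic, Xiu, Kai, Pia, Gus, Uma, Ava, Hana, Cyd, Ben, Rex
Reachable nodes: 14 of 19 total.

14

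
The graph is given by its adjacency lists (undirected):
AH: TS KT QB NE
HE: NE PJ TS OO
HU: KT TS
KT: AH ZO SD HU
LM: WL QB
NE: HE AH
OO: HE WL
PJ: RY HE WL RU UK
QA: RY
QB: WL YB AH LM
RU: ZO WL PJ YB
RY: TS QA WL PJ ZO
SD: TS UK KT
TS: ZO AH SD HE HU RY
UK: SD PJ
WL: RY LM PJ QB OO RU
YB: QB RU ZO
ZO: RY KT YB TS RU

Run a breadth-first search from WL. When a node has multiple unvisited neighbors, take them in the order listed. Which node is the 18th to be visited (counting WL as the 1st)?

NE

Visit WL; enqueue RY, LM, PJ, QB, OO, RU → queue [RY, LM, PJ, QB, OO, RU]
Visit RY; enqueue TS, QA, ZO → queue [LM, PJ, QB, OO, RU, TS, QA, ZO]
Visit LM → queue [PJ, QB, OO, RU, TS, QA, ZO]
Visit PJ; enqueue HE, UK → queue [QB, OO, RU, TS, QA, ZO, HE, UK]
Visit QB; enqueue YB, AH → queue [OO, RU, TS, QA, ZO, HE, UK, YB, AH]
Visit OO → queue [RU, TS, QA, ZO, HE, UK, YB, AH]
Visit RU → queue [TS, QA, ZO, HE, UK, YB, AH]
Visit TS; enqueue SD, HU → queue [QA, ZO, HE, UK, YB, AH, SD, HU]
Visit QA → queue [ZO, HE, UK, YB, AH, SD, HU]
Visit ZO; enqueue KT → queue [HE, UK, YB, AH, SD, HU, KT]
Visit HE; enqueue NE → queue [UK, YB, AH, SD, HU, KT, NE]
Visit UK → queue [YB, AH, SD, HU, KT, NE]
Visit YB → queue [AH, SD, HU, KT, NE]
Visit AH → queue [SD, HU, KT, NE]
Visit SD → queue [HU, KT, NE]
Visit HU → queue [KT, NE]
Visit KT → queue [NE]
Visit NE → queue []

Visit order: WL, RY, LM, PJ, QB, OO, RU, TS, QA, ZO, HE, UK, YB, AH, SD, HU, KT, NE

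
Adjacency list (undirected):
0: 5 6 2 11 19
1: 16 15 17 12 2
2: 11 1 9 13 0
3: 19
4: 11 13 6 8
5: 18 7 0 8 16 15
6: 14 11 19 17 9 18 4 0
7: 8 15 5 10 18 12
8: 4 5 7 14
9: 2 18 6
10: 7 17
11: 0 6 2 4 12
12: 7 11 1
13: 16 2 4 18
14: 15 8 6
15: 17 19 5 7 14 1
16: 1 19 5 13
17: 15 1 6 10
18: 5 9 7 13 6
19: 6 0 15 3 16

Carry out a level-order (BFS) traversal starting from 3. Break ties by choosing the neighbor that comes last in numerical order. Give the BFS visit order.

Visit 3; enqueue 19 → queue [19]
Visit 19; enqueue 16, 15, 6, 0 → queue [16, 15, 6, 0]
Visit 16; enqueue 13, 5, 1 → queue [15, 6, 0, 13, 5, 1]
Visit 15; enqueue 17, 14, 7 → queue [6, 0, 13, 5, 1, 17, 14, 7]
Visit 6; enqueue 18, 11, 9, 4 → queue [0, 13, 5, 1, 17, 14, 7, 18, 11, 9, 4]
Visit 0; enqueue 2 → queue [13, 5, 1, 17, 14, 7, 18, 11, 9, 4, 2]
Visit 13 → queue [5, 1, 17, 14, 7, 18, 11, 9, 4, 2]
Visit 5; enqueue 8 → queue [1, 17, 14, 7, 18, 11, 9, 4, 2, 8]
Visit 1; enqueue 12 → queue [17, 14, 7, 18, 11, 9, 4, 2, 8, 12]
Visit 17; enqueue 10 → queue [14, 7, 18, 11, 9, 4, 2, 8, 12, 10]
Visit 14 → queue [7, 18, 11, 9, 4, 2, 8, 12, 10]
Visit 7 → queue [18, 11, 9, 4, 2, 8, 12, 10]
Visit 18 → queue [11, 9, 4, 2, 8, 12, 10]
Visit 11 → queue [9, 4, 2, 8, 12, 10]
Visit 9 → queue [4, 2, 8, 12, 10]
Visit 4 → queue [2, 8, 12, 10]
Visit 2 → queue [8, 12, 10]
Visit 8 → queue [12, 10]
Visit 12 → queue [10]
Visit 10 → queue []

3 19 16 15 6 0 13 5 1 17 14 7 18 11 9 4 2 8 12 10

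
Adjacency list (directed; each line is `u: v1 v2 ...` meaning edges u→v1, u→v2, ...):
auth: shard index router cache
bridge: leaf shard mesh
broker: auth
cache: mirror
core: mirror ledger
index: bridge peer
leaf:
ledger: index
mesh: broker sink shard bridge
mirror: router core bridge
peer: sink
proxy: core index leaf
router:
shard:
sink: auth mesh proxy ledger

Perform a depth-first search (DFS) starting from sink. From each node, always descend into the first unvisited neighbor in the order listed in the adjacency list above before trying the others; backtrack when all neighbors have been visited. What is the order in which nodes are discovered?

Visit sink
sink → auth
auth → shard
auth → index
index → bridge
bridge → leaf
bridge → mesh
mesh → broker
index → peer
auth → router
auth → cache
cache → mirror
mirror → core
core → ledger
sink → proxy

sink, auth, shard, index, bridge, leaf, mesh, broker, peer, router, cache, mirror, core, ledger, proxy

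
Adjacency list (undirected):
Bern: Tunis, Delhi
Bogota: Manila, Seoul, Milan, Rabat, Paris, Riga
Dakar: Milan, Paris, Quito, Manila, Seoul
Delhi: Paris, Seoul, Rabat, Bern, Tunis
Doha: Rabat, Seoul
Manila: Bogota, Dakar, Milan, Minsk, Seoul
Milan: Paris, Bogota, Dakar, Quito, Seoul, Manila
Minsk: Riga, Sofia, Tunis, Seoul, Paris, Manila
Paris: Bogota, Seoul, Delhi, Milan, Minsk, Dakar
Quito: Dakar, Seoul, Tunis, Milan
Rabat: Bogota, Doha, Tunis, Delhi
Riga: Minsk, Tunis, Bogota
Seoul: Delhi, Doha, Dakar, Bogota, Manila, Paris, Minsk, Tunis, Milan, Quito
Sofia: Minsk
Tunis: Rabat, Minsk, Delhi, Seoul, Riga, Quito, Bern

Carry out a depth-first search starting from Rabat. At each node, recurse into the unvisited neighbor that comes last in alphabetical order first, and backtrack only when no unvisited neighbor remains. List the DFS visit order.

Rabat, Tunis, Seoul, Quito, Milan, Paris, Minsk, Sofia, Riga, Bogota, Manila, Dakar, Delhi, Bern, Doha

Visit Rabat
Rabat → Tunis
Tunis → Seoul
Seoul → Quito
Quito → Milan
Milan → Paris
Paris → Minsk
Minsk → Sofia
Minsk → Riga
Riga → Bogota
Bogota → Manila
Manila → Dakar
Paris → Delhi
Delhi → Bern
Seoul → Doha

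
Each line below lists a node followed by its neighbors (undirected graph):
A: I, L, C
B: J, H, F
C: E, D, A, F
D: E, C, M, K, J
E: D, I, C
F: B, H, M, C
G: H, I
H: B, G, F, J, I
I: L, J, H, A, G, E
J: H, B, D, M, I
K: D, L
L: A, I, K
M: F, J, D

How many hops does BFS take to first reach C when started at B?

2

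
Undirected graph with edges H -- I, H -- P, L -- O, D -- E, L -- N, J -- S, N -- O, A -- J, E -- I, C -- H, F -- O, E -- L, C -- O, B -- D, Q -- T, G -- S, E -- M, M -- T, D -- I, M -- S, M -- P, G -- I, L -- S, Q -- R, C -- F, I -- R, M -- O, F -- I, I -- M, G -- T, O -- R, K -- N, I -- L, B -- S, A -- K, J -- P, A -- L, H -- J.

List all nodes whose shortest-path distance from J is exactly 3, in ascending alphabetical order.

Level 0: J
Level 1: A, H, P, S
Level 2: B, C, G, I, K, L, M
Level 3: D, E, F, N, O, R, T
Level 4: Q

D, E, F, N, O, R, T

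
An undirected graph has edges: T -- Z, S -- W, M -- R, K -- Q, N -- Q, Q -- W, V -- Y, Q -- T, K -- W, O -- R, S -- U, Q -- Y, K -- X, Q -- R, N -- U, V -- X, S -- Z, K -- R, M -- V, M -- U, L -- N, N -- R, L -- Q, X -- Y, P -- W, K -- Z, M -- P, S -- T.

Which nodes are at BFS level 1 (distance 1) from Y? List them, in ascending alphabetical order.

Q, V, X

Level 0: Y
Level 1: Q, V, X
Level 2: K, L, M, N, R, T, W
Level 3: O, P, S, U, Z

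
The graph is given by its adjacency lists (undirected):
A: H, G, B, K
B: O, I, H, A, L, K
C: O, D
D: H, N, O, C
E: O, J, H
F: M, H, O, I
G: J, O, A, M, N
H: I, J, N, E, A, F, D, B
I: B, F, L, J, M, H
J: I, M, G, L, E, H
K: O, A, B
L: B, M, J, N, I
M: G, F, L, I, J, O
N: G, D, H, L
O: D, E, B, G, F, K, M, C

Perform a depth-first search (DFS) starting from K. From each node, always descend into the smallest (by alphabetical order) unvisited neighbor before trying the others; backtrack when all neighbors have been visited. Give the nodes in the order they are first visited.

Visit K
K → A
A → B
B → H
H → D
D → C
C → O
O → E
E → J
J → G
G → M
M → F
F → I
I → L
L → N

K → A → B → H → D → C → O → E → J → G → M → F → I → L → N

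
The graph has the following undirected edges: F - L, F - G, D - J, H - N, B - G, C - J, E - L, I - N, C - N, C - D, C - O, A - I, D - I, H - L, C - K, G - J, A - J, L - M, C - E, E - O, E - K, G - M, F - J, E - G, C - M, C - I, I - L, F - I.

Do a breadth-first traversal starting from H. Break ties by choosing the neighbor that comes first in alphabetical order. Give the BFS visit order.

Visit H; enqueue L, N → queue [L, N]
Visit L; enqueue E, F, I, M → queue [N, E, F, I, M]
Visit N; enqueue C → queue [E, F, I, M, C]
Visit E; enqueue G, K, O → queue [F, I, M, C, G, K, O]
Visit F; enqueue J → queue [I, M, C, G, K, O, J]
Visit I; enqueue A, D → queue [M, C, G, K, O, J, A, D]
Visit M → queue [C, G, K, O, J, A, D]
Visit C → queue [G, K, O, J, A, D]
Visit G; enqueue B → queue [K, O, J, A, D, B]
Visit K → queue [O, J, A, D, B]
Visit O → queue [J, A, D, B]
Visit J → queue [A, D, B]
Visit A → queue [D, B]
Visit D → queue [B]
Visit B → queue []

H, L, N, E, F, I, M, C, G, K, O, J, A, D, B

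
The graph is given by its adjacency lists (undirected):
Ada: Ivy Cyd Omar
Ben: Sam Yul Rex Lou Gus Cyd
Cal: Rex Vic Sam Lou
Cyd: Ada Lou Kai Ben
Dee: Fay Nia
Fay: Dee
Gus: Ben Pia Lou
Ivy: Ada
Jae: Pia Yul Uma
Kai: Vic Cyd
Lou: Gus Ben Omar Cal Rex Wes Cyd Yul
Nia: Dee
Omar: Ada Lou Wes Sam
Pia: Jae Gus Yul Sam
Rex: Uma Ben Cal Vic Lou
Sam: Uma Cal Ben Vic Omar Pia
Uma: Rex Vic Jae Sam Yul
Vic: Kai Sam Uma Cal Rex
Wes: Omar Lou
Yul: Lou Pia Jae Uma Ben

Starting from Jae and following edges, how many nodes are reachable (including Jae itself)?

17

BFS from Jae visits: Jae, Pia, Yul, Uma, Gus, Sam, Lou, Ben, Rex, Vic, Cal, Omar, Wes, Cyd, Kai, Ada, Ivy
Reachable nodes: 17 of 20 total.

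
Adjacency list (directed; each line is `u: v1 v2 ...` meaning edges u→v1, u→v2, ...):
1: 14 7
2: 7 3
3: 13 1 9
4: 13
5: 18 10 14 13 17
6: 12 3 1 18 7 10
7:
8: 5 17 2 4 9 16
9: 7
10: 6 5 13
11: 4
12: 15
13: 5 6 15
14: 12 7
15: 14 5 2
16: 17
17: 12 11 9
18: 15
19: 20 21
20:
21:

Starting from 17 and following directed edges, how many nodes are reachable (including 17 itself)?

16

BFS from 17 visits: 17, 9, 11, 12, 7, 4, 15, 13, 2, 5, 14, 6, 3, 10, 18, 1
Reachable nodes: 16 of 21 total.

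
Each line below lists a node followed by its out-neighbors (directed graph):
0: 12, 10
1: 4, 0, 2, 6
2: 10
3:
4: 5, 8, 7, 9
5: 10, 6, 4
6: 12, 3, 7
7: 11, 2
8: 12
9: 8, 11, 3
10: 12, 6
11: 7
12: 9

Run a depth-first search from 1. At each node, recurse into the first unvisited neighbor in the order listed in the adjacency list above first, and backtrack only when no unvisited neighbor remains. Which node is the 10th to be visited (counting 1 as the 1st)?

2

Visit 1
1 → 4
4 → 5
5 → 10
10 → 12
12 → 9
9 → 8
9 → 11
11 → 7
7 → 2
9 → 3
10 → 6
1 → 0

Visit order: 1, 4, 5, 10, 12, 9, 8, 11, 7, 2, 3, 6, 0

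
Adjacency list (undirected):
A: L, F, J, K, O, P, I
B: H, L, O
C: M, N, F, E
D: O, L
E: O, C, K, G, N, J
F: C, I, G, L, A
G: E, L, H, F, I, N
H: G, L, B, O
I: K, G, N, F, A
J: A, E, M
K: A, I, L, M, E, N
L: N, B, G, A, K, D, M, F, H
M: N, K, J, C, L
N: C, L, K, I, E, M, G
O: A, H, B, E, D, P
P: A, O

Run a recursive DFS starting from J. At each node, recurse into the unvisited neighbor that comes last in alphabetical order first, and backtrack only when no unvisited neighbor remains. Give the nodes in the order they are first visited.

Visit J
J → M
M → N
N → L
L → K
K → I
I → G
G → H
H → O
O → P
P → A
A → F
F → C
C → E
O → D
O → B

J, M, N, L, K, I, G, H, O, P, A, F, C, E, D, B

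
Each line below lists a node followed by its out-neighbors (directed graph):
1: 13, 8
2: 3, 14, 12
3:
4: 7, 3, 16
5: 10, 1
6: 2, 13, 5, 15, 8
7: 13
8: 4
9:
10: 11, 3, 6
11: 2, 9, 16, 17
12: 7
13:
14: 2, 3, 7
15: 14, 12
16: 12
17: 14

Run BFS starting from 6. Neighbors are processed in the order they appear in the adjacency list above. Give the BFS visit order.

6 -> 2 -> 13 -> 5 -> 15 -> 8 -> 3 -> 14 -> 12 -> 10 -> 1 -> 4 -> 7 -> 11 -> 16 -> 9 -> 17

Visit 6; enqueue 2, 13, 5, 15, 8 → queue [2, 13, 5, 15, 8]
Visit 2; enqueue 3, 14, 12 → queue [13, 5, 15, 8, 3, 14, 12]
Visit 13 → queue [5, 15, 8, 3, 14, 12]
Visit 5; enqueue 10, 1 → queue [15, 8, 3, 14, 12, 10, 1]
Visit 15 → queue [8, 3, 14, 12, 10, 1]
Visit 8; enqueue 4 → queue [3, 14, 12, 10, 1, 4]
Visit 3 → queue [14, 12, 10, 1, 4]
Visit 14; enqueue 7 → queue [12, 10, 1, 4, 7]
Visit 12 → queue [10, 1, 4, 7]
Visit 10; enqueue 11 → queue [1, 4, 7, 11]
Visit 1 → queue [4, 7, 11]
Visit 4; enqueue 16 → queue [7, 11, 16]
Visit 7 → queue [11, 16]
Visit 11; enqueue 9, 17 → queue [16, 9, 17]
Visit 16 → queue [9, 17]
Visit 9 → queue [17]
Visit 17 → queue []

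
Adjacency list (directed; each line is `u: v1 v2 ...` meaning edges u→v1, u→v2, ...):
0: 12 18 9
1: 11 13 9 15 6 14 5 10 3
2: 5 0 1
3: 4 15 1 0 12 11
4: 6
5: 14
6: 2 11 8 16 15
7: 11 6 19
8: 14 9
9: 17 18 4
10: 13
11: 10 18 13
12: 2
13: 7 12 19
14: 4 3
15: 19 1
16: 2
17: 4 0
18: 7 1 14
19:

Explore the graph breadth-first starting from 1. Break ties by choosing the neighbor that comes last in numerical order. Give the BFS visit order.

1 → 15 → 14 → 13 → 11 → 10 → 9 → 6 → 5 → 3 → 19 → 4 → 12 → 7 → 18 → 17 → 16 → 8 → 2 → 0

Visit 1; enqueue 15, 14, 13, 11, 10, 9, 6, 5, 3 → queue [15, 14, 13, 11, 10, 9, 6, 5, 3]
Visit 15; enqueue 19 → queue [14, 13, 11, 10, 9, 6, 5, 3, 19]
Visit 14; enqueue 4 → queue [13, 11, 10, 9, 6, 5, 3, 19, 4]
Visit 13; enqueue 12, 7 → queue [11, 10, 9, 6, 5, 3, 19, 4, 12, 7]
Visit 11; enqueue 18 → queue [10, 9, 6, 5, 3, 19, 4, 12, 7, 18]
Visit 10 → queue [9, 6, 5, 3, 19, 4, 12, 7, 18]
Visit 9; enqueue 17 → queue [6, 5, 3, 19, 4, 12, 7, 18, 17]
Visit 6; enqueue 16, 8, 2 → queue [5, 3, 19, 4, 12, 7, 18, 17, 16, 8, 2]
Visit 5 → queue [3, 19, 4, 12, 7, 18, 17, 16, 8, 2]
Visit 3; enqueue 0 → queue [19, 4, 12, 7, 18, 17, 16, 8, 2, 0]
Visit 19 → queue [4, 12, 7, 18, 17, 16, 8, 2, 0]
Visit 4 → queue [12, 7, 18, 17, 16, 8, 2, 0]
Visit 12 → queue [7, 18, 17, 16, 8, 2, 0]
Visit 7 → queue [18, 17, 16, 8, 2, 0]
Visit 18 → queue [17, 16, 8, 2, 0]
Visit 17 → queue [16, 8, 2, 0]
Visit 16 → queue [8, 2, 0]
Visit 8 → queue [2, 0]
Visit 2 → queue [0]
Visit 0 → queue []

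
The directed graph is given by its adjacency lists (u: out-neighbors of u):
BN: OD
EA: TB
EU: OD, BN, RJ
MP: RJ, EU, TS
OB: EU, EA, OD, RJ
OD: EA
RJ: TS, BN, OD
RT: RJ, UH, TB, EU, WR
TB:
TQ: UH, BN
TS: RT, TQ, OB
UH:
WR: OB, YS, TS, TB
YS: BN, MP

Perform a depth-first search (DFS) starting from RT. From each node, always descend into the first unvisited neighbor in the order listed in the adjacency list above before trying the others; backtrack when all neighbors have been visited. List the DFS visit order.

Visit RT
RT → RJ
RJ → TS
TS → TQ
TQ → UH
TQ → BN
BN → OD
OD → EA
EA → TB
TS → OB
OB → EU
RT → WR
WR → YS
YS → MP

RT RJ TS TQ UH BN OD EA TB OB EU WR YS MP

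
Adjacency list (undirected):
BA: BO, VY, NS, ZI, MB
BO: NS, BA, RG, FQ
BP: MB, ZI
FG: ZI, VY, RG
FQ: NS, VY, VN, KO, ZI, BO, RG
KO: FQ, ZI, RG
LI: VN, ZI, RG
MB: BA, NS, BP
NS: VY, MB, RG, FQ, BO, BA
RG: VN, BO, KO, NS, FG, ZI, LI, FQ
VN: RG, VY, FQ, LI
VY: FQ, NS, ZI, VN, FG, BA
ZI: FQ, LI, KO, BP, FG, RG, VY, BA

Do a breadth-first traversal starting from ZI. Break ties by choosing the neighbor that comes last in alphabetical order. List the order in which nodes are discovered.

ZI -> VY -> RG -> LI -> KO -> FQ -> FG -> BP -> BA -> VN -> NS -> BO -> MB

Visit ZI; enqueue VY, RG, LI, KO, FQ, FG, BP, BA → queue [VY, RG, LI, KO, FQ, FG, BP, BA]
Visit VY; enqueue VN, NS → queue [RG, LI, KO, FQ, FG, BP, BA, VN, NS]
Visit RG; enqueue BO → queue [LI, KO, FQ, FG, BP, BA, VN, NS, BO]
Visit LI → queue [KO, FQ, FG, BP, BA, VN, NS, BO]
Visit KO → queue [FQ, FG, BP, BA, VN, NS, BO]
Visit FQ → queue [FG, BP, BA, VN, NS, BO]
Visit FG → queue [BP, BA, VN, NS, BO]
Visit BP; enqueue MB → queue [BA, VN, NS, BO, MB]
Visit BA → queue [VN, NS, BO, MB]
Visit VN → queue [NS, BO, MB]
Visit NS → queue [BO, MB]
Visit BO → queue [MB]
Visit MB → queue []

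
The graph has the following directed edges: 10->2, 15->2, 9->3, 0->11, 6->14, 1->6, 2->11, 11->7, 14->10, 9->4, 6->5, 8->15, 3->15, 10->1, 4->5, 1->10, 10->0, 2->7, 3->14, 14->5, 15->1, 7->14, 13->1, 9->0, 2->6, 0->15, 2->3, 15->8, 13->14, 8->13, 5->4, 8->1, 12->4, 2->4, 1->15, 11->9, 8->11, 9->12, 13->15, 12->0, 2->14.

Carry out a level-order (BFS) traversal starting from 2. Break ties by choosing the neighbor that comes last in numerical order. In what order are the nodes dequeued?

2, 14, 11, 7, 6, 4, 3, 10, 5, 9, 15, 1, 0, 12, 8, 13

Visit 2; enqueue 14, 11, 7, 6, 4, 3 → queue [14, 11, 7, 6, 4, 3]
Visit 14; enqueue 10, 5 → queue [11, 7, 6, 4, 3, 10, 5]
Visit 11; enqueue 9 → queue [7, 6, 4, 3, 10, 5, 9]
Visit 7 → queue [6, 4, 3, 10, 5, 9]
Visit 6 → queue [4, 3, 10, 5, 9]
Visit 4 → queue [3, 10, 5, 9]
Visit 3; enqueue 15 → queue [10, 5, 9, 15]
Visit 10; enqueue 1, 0 → queue [5, 9, 15, 1, 0]
Visit 5 → queue [9, 15, 1, 0]
Visit 9; enqueue 12 → queue [15, 1, 0, 12]
Visit 15; enqueue 8 → queue [1, 0, 12, 8]
Visit 1 → queue [0, 12, 8]
Visit 0 → queue [12, 8]
Visit 12 → queue [8]
Visit 8; enqueue 13 → queue [13]
Visit 13 → queue []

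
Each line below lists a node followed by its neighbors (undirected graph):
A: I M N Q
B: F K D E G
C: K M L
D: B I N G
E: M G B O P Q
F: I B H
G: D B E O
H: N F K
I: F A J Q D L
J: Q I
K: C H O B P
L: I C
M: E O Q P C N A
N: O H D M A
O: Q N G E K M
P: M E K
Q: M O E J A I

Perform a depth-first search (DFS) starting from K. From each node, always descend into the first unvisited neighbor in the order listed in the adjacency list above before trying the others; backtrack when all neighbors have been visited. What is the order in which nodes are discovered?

K → C → M → E → G → D → B → F → I → A → N → O → Q → J → H → L → P

Visit K
K → C
C → M
M → E
E → G
G → D
D → B
B → F
F → I
I → A
A → N
N → O
O → Q
Q → J
N → H
I → L
E → P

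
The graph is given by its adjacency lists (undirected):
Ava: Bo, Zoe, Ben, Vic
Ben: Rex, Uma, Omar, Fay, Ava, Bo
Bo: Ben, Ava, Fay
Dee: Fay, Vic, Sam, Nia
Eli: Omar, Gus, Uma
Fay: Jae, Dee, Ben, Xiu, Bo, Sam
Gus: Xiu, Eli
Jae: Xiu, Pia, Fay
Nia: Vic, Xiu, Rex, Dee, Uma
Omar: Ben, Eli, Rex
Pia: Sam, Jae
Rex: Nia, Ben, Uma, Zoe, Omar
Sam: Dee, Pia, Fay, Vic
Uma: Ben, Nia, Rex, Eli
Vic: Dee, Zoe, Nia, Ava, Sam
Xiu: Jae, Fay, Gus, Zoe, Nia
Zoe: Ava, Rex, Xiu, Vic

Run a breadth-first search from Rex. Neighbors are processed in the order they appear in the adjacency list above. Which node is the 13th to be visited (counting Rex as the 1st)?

Visit Rex; enqueue Nia, Ben, Uma, Zoe, Omar → queue [Nia, Ben, Uma, Zoe, Omar]
Visit Nia; enqueue Vic, Xiu, Dee → queue [Ben, Uma, Zoe, Omar, Vic, Xiu, Dee]
Visit Ben; enqueue Fay, Ava, Bo → queue [Uma, Zoe, Omar, Vic, Xiu, Dee, Fay, Ava, Bo]
Visit Uma; enqueue Eli → queue [Zoe, Omar, Vic, Xiu, Dee, Fay, Ava, Bo, Eli]
Visit Zoe → queue [Omar, Vic, Xiu, Dee, Fay, Ava, Bo, Eli]
Visit Omar → queue [Vic, Xiu, Dee, Fay, Ava, Bo, Eli]
Visit Vic; enqueue Sam → queue [Xiu, Dee, Fay, Ava, Bo, Eli, Sam]
Visit Xiu; enqueue Jae, Gus → queue [Dee, Fay, Ava, Bo, Eli, Sam, Jae, Gus]
Visit Dee → queue [Fay, Ava, Bo, Eli, Sam, Jae, Gus]
Visit Fay → queue [Ava, Bo, Eli, Sam, Jae, Gus]
Visit Ava → queue [Bo, Eli, Sam, Jae, Gus]
Visit Bo → queue [Eli, Sam, Jae, Gus]
Visit Eli → queue [Sam, Jae, Gus]
Visit Sam; enqueue Pia → queue [Jae, Gus, Pia]
Visit Jae → queue [Gus, Pia]
Visit Gus → queue [Pia]
Visit Pia → queue []

Visit order: Rex, Nia, Ben, Uma, Zoe, Omar, Vic, Xiu, Dee, Fay, Ava, Bo, Eli, Sam, Jae, Gus, Pia

Eli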